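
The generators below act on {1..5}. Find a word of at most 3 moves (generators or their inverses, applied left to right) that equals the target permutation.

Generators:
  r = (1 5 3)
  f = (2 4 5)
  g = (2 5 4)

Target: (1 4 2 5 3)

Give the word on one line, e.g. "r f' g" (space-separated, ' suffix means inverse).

r f'

  after r: (1 5 3)
  after f': (1 4 2 5 3)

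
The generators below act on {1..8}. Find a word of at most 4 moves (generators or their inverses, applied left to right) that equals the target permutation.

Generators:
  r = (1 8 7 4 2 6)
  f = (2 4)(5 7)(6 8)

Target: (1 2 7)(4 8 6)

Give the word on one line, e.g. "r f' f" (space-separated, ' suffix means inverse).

r' r'

  after r': (1 6 2 4 7 8)
  after r': (1 2 7)(4 8 6)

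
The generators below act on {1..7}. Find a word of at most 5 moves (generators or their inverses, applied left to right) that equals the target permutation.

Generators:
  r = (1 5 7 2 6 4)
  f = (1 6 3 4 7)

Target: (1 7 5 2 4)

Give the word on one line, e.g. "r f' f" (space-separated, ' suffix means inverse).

f r' f r'

  after f: (1 6 3 4 7)
  after r': (1 2 7 4 5)(3 6)
  after f: (1 2)(4 5 6)
  after r': (1 7 5 2 4)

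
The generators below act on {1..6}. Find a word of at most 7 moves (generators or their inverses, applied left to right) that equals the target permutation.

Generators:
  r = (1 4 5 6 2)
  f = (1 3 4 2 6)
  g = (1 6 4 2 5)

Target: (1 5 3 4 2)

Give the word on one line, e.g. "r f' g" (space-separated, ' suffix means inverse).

r g' r f' r

  after r: (1 4 5 6 2)
  after g': (1 6 4 2 5)
  after r: (1 2 6 5 4)
  after f': (1 4 6 5 3)
  after r: (1 5 3 4 2)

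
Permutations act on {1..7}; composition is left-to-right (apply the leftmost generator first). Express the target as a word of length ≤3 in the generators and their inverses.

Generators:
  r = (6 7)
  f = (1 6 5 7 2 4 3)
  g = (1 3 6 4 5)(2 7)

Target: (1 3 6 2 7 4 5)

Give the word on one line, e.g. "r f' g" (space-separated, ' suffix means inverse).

r' g

  after r': (6 7)
  after g: (1 3 6 2 7 4 5)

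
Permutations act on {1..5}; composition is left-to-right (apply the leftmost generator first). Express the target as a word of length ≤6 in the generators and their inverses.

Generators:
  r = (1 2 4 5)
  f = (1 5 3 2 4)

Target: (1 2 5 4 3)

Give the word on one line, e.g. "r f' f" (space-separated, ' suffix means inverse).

f r f' r'

  after f: (1 5 3 2 4)
  after r: (2 5 3 4)
  after f': (1 4 3 2)
  after r': (1 2 5 4 3)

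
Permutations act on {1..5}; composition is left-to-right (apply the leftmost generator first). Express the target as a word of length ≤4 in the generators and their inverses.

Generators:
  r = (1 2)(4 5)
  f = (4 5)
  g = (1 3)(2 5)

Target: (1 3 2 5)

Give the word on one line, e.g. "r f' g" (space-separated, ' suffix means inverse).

g f r

  after g: (1 3)(2 5)
  after f: (1 3)(2 4 5)
  after r: (1 3 2 5)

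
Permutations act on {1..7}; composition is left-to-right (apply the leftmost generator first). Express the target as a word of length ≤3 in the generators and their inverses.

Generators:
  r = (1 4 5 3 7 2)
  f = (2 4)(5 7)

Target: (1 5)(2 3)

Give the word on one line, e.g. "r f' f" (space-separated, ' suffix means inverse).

f r r

  after f: (2 4)(5 7)
  after r: (1 4)(2 5)(3 7)
  after r: (1 5)(2 3)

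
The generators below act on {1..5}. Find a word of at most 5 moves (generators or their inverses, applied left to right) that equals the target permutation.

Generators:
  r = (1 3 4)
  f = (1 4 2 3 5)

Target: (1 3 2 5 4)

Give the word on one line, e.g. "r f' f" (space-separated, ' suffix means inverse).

r' f f

  after r': (1 4 3)
  after f: (1 2 3 4 5)
  after f: (1 3 2 5 4)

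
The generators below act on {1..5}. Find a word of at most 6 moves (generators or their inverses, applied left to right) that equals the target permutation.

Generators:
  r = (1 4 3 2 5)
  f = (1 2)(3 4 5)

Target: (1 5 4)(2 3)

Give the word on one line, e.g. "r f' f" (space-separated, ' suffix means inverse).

f f r f

  after f: (1 2)(3 4 5)
  after f: (3 5 4)
  after r: (1 4 2 5 3)
  after f: (1 5 4)(2 3)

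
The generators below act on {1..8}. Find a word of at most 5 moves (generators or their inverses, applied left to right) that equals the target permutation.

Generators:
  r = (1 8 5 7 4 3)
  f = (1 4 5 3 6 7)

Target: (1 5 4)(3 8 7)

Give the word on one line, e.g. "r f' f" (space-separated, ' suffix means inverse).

r' r' r' r'

  after r': (1 3 4 7 5 8)
  after r': (1 4 5)(3 7 8)
  after r': (1 7)(3 5)(4 8)
  after r': (1 5 4)(3 8 7)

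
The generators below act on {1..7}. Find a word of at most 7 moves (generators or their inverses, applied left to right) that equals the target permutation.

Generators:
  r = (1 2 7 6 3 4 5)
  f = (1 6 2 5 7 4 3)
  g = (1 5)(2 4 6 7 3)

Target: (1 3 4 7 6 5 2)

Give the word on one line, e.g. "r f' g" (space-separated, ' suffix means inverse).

  after g: (1 5)(2 4 6 7 3)
  after f: (1 7)(2 3 5 6 4)
  after r: (1 6 5 3)(2 4 7)
  after g': (1 4 6)(3 5 7)
  after r': (1 3 4 7 6 5 2)

g f r g' r'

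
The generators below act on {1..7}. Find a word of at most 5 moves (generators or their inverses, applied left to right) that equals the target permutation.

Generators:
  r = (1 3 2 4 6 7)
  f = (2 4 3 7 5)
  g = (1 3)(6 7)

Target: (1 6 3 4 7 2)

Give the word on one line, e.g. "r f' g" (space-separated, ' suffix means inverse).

  after g: (1 3)(6 7)
  after r: (1 2 4 6)
  after r: (1 4 7)(2 6 3)
  after g: (1 4 6)(2 7 3)
  after r: (1 6 3 4 7 2)

g r r g r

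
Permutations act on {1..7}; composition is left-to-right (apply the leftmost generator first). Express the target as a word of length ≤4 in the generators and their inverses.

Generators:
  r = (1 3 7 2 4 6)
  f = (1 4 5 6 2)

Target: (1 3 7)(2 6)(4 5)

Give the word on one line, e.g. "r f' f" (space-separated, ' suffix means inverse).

f' r' f' r'

  after f': (1 2 6 5 4)
  after r': (1 7 3)(2 4 6 5)
  after f': (1 7 3 2)(4 5 6)
  after r': (1 3 7)(2 6)(4 5)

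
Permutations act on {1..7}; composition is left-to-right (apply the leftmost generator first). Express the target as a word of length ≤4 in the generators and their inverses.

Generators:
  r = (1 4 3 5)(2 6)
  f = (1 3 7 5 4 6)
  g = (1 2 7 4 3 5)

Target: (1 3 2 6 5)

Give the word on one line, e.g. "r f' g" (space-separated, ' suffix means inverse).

g f' g' f

  after g: (1 2 7 4 3 5)
  after f': (1 2 3 7 5 6 4)
  after g': (2 4 5 6 7 3)
  after f: (1 3 2 6 5)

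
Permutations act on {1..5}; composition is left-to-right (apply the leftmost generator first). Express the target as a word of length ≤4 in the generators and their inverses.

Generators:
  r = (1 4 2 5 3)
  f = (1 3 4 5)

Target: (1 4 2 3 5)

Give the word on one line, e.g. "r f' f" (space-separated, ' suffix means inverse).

f r' f'

  after f: (1 3 4 5)
  after r': (1 5 3)(2 4)
  after f': (1 4 2 3 5)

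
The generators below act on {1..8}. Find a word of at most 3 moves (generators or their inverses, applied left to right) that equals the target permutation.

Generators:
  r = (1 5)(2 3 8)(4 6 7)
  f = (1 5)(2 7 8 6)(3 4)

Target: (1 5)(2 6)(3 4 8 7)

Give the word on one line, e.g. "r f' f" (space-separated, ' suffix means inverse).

r' f' r'

  after r': (1 5)(2 8 3)(4 7 6)
  after f': (2 7 8 4)(3 6)
  after r': (1 5)(2 6)(3 4 8 7)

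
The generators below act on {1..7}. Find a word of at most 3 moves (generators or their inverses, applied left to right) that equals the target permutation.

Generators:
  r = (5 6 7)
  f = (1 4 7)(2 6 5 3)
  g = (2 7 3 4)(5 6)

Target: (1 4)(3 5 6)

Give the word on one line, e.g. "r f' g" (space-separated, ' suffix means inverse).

  after f': (1 7 4)(2 3 5 6)
  after g': (1 2 7 3 6 4)
  after g': (1 4)(3 5 6)

f' g' g'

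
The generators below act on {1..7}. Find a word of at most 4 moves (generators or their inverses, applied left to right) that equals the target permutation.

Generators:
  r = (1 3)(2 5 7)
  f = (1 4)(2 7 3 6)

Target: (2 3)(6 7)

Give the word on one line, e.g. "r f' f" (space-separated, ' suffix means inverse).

f f

  after f: (1 4)(2 7 3 6)
  after f: (2 3)(6 7)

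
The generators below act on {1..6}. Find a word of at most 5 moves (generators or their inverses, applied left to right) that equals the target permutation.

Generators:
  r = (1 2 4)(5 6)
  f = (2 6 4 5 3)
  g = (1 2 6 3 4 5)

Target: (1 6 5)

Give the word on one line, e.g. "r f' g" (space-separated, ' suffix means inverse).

r' f' r' f' f'

  after r': (1 4 2)(5 6)
  after f': (1 6 4 3 5 2)
  after r': (1 5)(2 4 3 6)
  after f': (1 4 5)(2 6 3)
  after f': (1 6 5)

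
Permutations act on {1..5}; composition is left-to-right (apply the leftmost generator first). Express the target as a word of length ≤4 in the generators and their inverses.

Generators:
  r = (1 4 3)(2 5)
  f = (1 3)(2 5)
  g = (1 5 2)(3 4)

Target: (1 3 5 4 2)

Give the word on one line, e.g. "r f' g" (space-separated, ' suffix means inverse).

f' g f g'

  after f': (1 3)(2 5)
  after g: (1 4 3 5)
  after f: (1 4)(2 5 3)
  after g': (1 3 5 4 2)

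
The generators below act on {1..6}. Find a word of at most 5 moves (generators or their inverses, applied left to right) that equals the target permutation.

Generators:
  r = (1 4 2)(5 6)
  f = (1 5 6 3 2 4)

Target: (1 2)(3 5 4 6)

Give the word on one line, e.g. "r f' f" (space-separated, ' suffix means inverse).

f' f' r' f'

  after f': (1 4 2 3 6 5)
  after f': (1 2 6)(3 5 4)
  after r': (1 4 3 6 2 5)
  after f': (1 2)(3 5 4 6)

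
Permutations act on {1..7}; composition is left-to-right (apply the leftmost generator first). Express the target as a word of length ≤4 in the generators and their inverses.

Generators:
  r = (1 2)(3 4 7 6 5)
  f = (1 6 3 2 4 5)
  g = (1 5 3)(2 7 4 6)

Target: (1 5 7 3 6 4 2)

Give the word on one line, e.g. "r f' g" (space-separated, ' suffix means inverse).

  after g: (1 5 3)(2 7 4 6)
  after r: (1 3 2 6)(4 5)
  after r: (1 4 3)(2 5 7 6)
  after f: (1 5 7 3 6 4 2)

g r r f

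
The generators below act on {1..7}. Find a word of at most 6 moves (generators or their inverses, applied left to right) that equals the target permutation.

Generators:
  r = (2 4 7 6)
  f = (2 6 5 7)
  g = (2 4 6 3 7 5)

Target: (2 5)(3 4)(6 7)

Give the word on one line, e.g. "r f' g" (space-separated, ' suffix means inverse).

r' g' g' g' r

  after r': (2 6 7 4)
  after g': (2 4 5 7)(3 6)
  after g': (3 4 7 5)
  after g': (2 5 6 4 3)
  after r: (2 5)(3 4)(6 7)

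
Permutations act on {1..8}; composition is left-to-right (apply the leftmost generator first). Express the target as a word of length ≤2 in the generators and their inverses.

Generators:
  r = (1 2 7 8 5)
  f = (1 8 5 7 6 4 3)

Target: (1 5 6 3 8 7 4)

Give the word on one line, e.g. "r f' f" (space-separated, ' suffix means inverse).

f f

  after f: (1 8 5 7 6 4 3)
  after f: (1 5 6 3 8 7 4)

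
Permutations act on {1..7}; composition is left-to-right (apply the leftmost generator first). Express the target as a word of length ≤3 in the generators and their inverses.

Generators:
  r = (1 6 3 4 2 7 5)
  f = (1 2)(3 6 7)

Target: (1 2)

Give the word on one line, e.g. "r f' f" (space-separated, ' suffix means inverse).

f f f

  after f: (1 2)(3 6 7)
  after f: (3 7 6)
  after f: (1 2)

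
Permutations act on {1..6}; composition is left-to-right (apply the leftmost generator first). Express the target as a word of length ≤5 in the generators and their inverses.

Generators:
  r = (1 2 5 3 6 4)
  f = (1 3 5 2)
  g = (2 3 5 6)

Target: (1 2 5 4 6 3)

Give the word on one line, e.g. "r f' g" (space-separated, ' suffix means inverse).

  after f': (1 2 5 3)
  after f': (1 5)(2 3)
  after r': (1 2 5 4 6 3)

f' f' r'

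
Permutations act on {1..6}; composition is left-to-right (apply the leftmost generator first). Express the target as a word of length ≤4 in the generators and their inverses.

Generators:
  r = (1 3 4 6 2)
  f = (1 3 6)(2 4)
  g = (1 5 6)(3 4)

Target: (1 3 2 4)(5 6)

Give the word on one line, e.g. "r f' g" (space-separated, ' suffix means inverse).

g' f'

  after g': (1 6 5)(3 4)
  after f': (1 3 2 4)(5 6)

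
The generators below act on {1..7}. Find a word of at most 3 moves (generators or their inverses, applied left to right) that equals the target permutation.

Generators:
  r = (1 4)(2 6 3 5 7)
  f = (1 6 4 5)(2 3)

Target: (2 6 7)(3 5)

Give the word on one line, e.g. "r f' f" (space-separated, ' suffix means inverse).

  after f: (1 6 4 5)(2 3)
  after f: (1 4)(5 6)
  after r: (2 6 7)(3 5)

f f r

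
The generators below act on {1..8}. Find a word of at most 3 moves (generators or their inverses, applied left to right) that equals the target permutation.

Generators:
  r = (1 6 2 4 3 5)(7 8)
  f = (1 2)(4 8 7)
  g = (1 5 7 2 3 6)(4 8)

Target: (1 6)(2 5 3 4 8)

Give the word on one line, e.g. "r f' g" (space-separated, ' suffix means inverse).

f' r'

  after f': (1 2)(4 7 8)
  after r': (1 6)(2 5 3 4 8)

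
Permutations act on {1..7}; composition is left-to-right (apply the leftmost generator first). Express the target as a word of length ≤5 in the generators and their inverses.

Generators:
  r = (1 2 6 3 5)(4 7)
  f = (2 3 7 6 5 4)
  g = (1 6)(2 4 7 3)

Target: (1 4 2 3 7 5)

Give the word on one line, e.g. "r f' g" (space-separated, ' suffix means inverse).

g' f' g'

  after g': (1 6)(2 3 7 4)
  after f': (1 7 5 6)
  after g': (1 4 2 3 7 5)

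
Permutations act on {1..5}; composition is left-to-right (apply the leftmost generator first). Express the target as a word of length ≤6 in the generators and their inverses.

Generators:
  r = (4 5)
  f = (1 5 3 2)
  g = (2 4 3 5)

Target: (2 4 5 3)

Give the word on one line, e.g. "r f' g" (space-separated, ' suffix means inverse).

  after g': (2 5 3 4)
  after f: (1 5 2 3 4)
  after g: (1 2 5 4)
  after r: (1 2 4)
  after f: (2 4 5 3)

g' f g r f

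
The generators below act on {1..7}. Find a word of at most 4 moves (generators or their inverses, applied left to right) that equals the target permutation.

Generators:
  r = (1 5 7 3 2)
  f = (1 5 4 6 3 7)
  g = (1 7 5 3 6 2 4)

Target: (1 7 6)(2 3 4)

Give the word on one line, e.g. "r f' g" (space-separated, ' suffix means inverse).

  after f': (1 7 3 6 4 5)
  after f': (1 3 4)(5 7 6)
  after r': (1 7 6)(2 3 4)

f' f' r'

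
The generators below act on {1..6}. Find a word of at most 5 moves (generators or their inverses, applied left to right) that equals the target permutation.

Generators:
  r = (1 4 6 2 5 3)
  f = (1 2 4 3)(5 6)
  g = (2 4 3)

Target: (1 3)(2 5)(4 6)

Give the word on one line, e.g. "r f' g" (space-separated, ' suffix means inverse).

  after g: (2 4 3)
  after r': (1 3 6 4 5 2)
  after g': (1 4 5 3 6 2)
  after r': (2 3 4)
  after r': (1 3)(2 5)(4 6)

g r' g' r' r'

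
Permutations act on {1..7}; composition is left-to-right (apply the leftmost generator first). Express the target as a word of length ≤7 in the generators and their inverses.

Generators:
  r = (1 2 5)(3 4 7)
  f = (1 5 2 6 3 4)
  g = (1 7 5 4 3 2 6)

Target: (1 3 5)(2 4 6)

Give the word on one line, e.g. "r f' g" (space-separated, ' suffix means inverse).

  after g': (1 6 2 3 4 5 7)
  after g': (1 2 4 7 6 3 5)
  after r: (1 5 2 7 6 4 3)
  after g: (1 4 2 5 6 3 7)
  after g: (1 3 5)(2 4 6)

g' g' r g g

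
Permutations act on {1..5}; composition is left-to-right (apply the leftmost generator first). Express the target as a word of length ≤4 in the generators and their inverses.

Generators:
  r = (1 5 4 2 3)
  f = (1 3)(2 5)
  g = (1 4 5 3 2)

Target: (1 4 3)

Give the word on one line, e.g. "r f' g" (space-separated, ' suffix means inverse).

  after r: (1 5 4 2 3)
  after r: (1 4 3 5 2)
  after g: (1 5)(2 4)
  after r: (1 4 3)

r r g r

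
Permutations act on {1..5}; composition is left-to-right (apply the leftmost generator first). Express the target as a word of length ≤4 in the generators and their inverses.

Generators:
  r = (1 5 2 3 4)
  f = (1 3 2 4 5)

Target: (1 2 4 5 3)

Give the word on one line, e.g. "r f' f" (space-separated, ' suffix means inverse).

  after r': (1 4 3 2 5)
  after r': (1 3 5 4 2)
  after r': (1 2 4 5 3)

r' r' r'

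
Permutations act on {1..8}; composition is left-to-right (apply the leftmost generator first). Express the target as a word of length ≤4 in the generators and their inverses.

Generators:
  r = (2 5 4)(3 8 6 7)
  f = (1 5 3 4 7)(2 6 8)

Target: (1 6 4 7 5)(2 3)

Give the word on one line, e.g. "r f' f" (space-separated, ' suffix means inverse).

  after f': (1 7 4 3 5)(2 8 6)
  after r': (1 6 4 7 5)(2 3)

f' r'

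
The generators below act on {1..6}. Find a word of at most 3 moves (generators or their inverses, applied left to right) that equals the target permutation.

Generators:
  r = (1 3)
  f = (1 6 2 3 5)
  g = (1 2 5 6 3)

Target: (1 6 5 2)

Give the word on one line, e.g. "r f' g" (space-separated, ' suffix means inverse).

r' f g

  after r': (1 3)
  after f: (1 5)(2 3 6)
  after g: (1 6 5 2)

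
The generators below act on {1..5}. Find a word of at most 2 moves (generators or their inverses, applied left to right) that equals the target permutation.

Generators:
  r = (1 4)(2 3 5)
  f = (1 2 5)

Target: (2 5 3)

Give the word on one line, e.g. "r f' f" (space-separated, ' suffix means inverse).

  after r: (1 4)(2 3 5)
  after r: (2 5 3)

r r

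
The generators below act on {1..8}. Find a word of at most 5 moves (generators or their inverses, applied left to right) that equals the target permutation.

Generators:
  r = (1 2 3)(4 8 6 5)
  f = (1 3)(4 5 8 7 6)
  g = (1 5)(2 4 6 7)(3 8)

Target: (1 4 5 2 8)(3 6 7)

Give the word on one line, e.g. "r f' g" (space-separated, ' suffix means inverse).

g' g' g' r

  after g': (1 5)(2 7 6 4)(3 8)
  after g': (2 6)(4 7)
  after g': (1 5)(2 4 6 7)(3 8)
  after r: (1 4 5 2 8)(3 6 7)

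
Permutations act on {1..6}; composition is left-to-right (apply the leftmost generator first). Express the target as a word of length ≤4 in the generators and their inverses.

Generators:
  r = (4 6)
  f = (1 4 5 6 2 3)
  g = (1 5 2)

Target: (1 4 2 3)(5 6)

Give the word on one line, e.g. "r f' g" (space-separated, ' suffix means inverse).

  after r: (4 6)
  after f: (1 4 2 3)(5 6)

r f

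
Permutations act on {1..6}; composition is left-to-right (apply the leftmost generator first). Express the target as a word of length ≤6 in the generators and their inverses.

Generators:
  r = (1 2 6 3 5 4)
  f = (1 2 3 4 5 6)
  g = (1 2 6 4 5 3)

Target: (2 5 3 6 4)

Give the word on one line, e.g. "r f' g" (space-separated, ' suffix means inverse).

  after f: (1 2 3 4 5 6)
  after g: (1 6 2)(3 5 4)
  after r': (1 2 4 6)
  after r': (2 5 3 6 4)

f g r' r'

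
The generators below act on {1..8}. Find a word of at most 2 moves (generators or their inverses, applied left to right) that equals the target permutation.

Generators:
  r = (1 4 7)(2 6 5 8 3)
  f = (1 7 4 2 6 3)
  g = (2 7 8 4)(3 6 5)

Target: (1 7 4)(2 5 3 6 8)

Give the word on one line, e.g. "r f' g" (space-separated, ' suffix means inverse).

r r

  after r: (1 4 7)(2 6 5 8 3)
  after r: (1 7 4)(2 5 3 6 8)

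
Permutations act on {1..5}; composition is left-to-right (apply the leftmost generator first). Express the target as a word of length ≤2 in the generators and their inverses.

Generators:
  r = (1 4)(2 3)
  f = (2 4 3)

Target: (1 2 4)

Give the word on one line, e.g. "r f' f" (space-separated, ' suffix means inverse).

r f'

  after r: (1 4)(2 3)
  after f': (1 2 4)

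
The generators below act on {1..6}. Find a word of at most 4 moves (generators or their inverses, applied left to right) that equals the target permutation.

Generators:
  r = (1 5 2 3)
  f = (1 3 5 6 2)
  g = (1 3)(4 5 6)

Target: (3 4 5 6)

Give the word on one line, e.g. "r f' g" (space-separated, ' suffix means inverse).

r' f' r' g

  after r': (1 3 2 5)
  after f': (2 3 6 5)
  after r': (1 3 6)
  after g: (3 4 5 6)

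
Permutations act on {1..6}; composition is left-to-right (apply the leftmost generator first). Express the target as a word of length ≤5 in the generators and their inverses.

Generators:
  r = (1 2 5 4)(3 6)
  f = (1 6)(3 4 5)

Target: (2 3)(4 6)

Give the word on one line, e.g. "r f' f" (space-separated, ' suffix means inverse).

f r r f'

  after f: (1 6)(3 4 5)
  after r: (1 3)(2 5 6)
  after r: (1 6 5 3 2 4)
  after f': (2 3)(4 6)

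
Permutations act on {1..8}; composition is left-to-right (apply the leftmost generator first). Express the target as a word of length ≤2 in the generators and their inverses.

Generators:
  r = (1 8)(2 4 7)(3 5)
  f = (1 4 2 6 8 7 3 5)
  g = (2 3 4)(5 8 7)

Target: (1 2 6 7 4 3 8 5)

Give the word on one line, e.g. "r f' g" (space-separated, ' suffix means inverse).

f g

  after f: (1 4 2 6 8 7 3 5)
  after g: (1 2 6 7 4 3 8 5)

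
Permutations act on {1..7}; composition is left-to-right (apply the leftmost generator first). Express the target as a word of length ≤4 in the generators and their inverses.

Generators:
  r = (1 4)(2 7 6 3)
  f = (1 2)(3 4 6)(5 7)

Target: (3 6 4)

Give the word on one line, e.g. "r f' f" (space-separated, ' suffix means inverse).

f f

  after f: (1 2)(3 4 6)(5 7)
  after f: (3 6 4)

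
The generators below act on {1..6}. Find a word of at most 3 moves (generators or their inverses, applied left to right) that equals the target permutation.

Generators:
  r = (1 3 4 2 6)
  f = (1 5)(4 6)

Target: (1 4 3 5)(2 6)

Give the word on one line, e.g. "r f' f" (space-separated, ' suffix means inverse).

r' f'

  after r': (1 6 2 4 3)
  after f': (1 4 3 5)(2 6)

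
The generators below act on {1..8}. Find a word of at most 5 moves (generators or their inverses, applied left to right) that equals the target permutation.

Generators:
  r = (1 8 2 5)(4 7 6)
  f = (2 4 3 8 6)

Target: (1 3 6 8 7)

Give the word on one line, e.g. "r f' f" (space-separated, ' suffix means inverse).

  after r: (1 8 2 5)(4 7 6)
  after f': (1 3 4 7 8 6 2 5)
  after r': (1 3 6 8 7)

r f' r'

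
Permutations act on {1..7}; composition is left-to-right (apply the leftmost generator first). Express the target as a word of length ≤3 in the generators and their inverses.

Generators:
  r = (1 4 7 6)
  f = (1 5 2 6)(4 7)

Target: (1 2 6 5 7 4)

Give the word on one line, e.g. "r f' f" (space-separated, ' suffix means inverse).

  after f': (1 6 2 5)(4 7)
  after f': (1 2)(5 6)
  after r': (1 2 6 5 7 4)

f' f' r'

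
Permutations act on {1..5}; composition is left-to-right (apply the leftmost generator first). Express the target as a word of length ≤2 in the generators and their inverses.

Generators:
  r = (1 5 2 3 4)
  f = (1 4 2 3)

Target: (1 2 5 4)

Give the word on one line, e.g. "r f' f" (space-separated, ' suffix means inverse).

  after r': (1 4 3 2 5)
  after f: (1 2 5 4)

r' f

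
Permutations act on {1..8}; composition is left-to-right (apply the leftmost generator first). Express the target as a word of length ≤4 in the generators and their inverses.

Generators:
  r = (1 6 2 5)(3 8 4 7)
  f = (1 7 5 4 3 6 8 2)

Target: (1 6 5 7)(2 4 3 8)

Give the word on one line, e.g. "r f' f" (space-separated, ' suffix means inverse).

r' f r' f'

  after r': (1 5 2 6)(3 7 4 8)
  after f: (1 4 2 8 6 7 3 5)
  after r': (1 8)(2 3)(4 6)
  after f': (1 6 5 7)(2 4 3 8)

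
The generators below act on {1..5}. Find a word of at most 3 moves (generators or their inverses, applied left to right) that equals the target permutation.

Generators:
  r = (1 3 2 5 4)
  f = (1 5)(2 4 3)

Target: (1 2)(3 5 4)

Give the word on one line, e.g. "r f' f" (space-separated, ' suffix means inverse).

  after f': (1 5)(2 3 4)
  after r': (1 2)(3 5 4)

f' r'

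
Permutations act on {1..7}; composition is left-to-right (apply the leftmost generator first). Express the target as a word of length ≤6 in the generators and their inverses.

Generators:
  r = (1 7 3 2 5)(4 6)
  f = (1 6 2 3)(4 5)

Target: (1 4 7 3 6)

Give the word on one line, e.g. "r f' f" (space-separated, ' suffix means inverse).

f' r r f

  after f': (1 3 2 6)(4 5)
  after r: (1 2 4)(3 5 6 7)
  after r: (1 5 4 7 2 6 3)
  after f: (1 4 7 3 6)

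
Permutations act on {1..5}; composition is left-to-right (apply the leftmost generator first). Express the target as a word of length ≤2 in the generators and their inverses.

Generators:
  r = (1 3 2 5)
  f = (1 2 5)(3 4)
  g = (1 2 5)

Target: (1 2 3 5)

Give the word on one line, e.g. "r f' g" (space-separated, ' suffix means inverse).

  after r': (1 5 2 3)
  after g': (1 2 3 5)

r' g'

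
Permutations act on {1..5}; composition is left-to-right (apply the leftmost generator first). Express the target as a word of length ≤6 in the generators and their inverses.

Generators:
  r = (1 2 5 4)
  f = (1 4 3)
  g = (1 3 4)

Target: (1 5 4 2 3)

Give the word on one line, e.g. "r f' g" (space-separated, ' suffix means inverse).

r r g f'

  after r: (1 2 5 4)
  after r: (1 5)(2 4)
  after g: (1 5 3 4 2)
  after f': (1 5 4 2 3)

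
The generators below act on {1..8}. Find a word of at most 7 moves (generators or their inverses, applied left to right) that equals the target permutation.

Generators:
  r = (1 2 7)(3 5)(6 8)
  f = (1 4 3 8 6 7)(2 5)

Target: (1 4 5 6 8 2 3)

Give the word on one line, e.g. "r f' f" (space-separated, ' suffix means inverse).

r r r f r'

  after r: (1 2 7)(3 5)(6 8)
  after r: (1 7 2)
  after r: (3 5)(6 8)
  after f: (1 4 3 2 5 8 7)
  after r': (1 4 5 6 8 2 3)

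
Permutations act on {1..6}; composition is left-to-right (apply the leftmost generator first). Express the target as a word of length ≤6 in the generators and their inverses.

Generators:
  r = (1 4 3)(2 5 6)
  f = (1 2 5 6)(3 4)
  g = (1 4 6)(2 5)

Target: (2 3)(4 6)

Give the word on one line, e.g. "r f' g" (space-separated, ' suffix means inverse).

r' g r' g'

  after r': (1 3 4)(2 6 5)
  after g: (1 3 6 2)
  after r': (1 4)(2 3 5)
  after g': (2 3)(4 6)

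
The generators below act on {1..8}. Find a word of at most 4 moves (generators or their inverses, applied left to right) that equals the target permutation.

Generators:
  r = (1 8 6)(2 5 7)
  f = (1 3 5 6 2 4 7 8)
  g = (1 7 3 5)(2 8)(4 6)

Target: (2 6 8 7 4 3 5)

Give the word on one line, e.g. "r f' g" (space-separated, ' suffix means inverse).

g' g' f g

  after g': (1 5 3 7)(2 8)(4 6)
  after g': (1 3)(5 7)
  after f: (1 5 8)(2 4 7 6)
  after g: (2 6 8 7 4 3 5)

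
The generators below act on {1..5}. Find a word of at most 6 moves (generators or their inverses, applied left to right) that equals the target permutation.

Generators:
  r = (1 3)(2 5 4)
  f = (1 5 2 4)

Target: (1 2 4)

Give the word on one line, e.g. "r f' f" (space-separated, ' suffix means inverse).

r' r' f f

  after r': (1 3)(2 4 5)
  after r': (2 5 4)
  after f: (1 5)
  after f: (1 2 4)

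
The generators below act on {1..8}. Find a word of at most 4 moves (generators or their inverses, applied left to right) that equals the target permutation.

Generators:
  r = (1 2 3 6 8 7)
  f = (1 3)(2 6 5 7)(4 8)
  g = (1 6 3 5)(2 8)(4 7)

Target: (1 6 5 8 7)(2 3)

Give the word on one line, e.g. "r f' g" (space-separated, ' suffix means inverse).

g' g' r

  after g': (1 5 3 6)(2 8)(4 7)
  after g': (1 3)(5 6)
  after r: (1 6 5 8 7)(2 3)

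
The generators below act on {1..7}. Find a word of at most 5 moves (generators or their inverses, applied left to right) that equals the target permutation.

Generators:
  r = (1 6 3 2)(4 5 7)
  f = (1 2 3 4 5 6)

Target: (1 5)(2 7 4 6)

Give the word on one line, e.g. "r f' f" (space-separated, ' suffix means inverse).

f f f r

  after f: (1 2 3 4 5 6)
  after f: (1 3 5)(2 4 6)
  after f: (1 4)(2 5)(3 6)
  after r: (1 5)(2 7 4 6)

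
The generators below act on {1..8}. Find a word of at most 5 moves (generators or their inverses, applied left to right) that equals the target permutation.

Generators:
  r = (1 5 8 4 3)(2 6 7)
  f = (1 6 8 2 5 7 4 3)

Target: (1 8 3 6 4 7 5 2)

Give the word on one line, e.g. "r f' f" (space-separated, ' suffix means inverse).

  after f': (1 3 4 7 5 2 8 6)
  after r: (2 4)(5 6)(7 8)
  after f: (1 6 7 2 3)(4 5 8)
  after f: (1 8 3 6 4 7 5 2)

f' r f f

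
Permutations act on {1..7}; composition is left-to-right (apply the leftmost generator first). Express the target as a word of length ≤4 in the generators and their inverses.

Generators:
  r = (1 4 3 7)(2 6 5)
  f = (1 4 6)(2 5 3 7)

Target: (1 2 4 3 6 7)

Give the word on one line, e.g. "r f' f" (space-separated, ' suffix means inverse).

f' r r

  after f': (1 6 4)(2 7 3 5)
  after r: (1 5 6 3 2)
  after r: (1 2 4 3 6 7)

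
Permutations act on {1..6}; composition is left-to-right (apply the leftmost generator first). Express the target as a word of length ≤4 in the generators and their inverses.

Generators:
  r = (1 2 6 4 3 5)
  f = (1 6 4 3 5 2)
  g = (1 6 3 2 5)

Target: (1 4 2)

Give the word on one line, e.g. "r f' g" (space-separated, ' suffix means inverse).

  after g: (1 6 3 2 5)
  after r': (1 2 3)(4 6)
  after g': (1 3 5 2 6 4)
  after f': (1 4 2)

g r' g' f'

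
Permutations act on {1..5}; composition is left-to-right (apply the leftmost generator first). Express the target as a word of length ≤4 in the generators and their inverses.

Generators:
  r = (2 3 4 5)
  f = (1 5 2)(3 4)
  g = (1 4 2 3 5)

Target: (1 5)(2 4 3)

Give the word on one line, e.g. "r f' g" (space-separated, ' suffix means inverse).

  after g: (1 4 2 3 5)
  after r: (1 5)(2 4 3)

g r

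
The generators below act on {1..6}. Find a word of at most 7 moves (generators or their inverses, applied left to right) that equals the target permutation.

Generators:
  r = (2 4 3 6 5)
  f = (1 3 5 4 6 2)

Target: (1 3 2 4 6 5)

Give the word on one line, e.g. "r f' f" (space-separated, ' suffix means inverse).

r' f r' f' f'

  after r': (2 5 6 3 4)
  after f: (1 3 6 5 2 4)
  after r': (1 4)
  after f': (1 5 3)(2 6 4)
  after f': (1 3 2 4 6 5)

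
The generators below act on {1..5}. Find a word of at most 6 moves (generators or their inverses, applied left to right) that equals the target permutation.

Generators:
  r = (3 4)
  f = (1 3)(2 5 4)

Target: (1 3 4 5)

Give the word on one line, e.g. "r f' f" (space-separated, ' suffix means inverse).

  after r: (3 4)
  after f': (1 3 5 2 4)
  after f': (2 5 4 3)
  after r': (2 5 3)
  after f': (1 3 4 5)

r f' f' r' f'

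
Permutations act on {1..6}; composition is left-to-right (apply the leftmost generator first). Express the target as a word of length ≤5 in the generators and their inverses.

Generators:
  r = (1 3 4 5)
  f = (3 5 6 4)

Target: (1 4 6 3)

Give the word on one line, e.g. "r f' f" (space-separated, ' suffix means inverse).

f r f'

  after f: (3 5 6 4)
  after r: (1 3)(5 6)
  after f': (1 4 6 3)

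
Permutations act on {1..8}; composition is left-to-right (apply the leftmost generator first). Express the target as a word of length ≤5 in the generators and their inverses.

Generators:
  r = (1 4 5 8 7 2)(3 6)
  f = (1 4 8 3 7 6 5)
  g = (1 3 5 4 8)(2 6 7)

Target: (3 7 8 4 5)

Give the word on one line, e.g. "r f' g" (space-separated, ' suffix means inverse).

  after f: (1 4 8 3 7 6 5)
  after g': (1 5 8)(2 7)(3 6)
  after f': (1 6 8 5 4)(2 3 7)
  after r: (1 3 2 6 7)
  after g': (3 7 8 4 5)

f g' f' r g'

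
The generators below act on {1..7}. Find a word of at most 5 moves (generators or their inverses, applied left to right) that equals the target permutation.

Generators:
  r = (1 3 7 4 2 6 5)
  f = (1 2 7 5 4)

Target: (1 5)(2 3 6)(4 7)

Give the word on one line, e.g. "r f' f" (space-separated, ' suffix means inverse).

r' f r f f

  after r': (1 5 6 2 4 7 3)
  after f: (1 4 5 6 7 3 2)
  after r: (1 2 3 6 4)
  after f: (1 7 5 4 2 3 6)
  after f: (1 5)(2 3 6)(4 7)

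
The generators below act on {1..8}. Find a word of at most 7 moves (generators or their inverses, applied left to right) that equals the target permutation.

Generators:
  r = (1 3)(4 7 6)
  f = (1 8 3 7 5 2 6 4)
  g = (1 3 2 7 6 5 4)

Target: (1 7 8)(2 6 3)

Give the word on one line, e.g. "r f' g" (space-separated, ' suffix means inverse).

r g' g' g' f'

  after r: (1 3)(4 7 6)
  after g': (2 3 4)(5 6)
  after g': (1 4 3 5 7 2)
  after g': (1 5 2 4)(3 6 7)
  after f': (1 7 8)(2 6 3)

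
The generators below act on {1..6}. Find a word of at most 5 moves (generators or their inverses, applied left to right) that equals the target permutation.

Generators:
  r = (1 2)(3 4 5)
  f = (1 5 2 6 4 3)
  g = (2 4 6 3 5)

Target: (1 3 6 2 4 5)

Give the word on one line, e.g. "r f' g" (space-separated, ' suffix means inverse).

  after g: (2 4 6 3 5)
  after r': (1 2 3 4 6 5)
  after g: (1 4 3 6 2 5)
  after r: (1 5 2 3 6)
  after r: (1 3 6 2 4 5)

g r' g r r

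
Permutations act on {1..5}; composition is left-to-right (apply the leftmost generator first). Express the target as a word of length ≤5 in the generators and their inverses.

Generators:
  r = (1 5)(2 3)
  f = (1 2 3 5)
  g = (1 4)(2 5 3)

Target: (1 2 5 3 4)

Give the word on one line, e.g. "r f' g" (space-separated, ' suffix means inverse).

  after r': (1 5)(2 3)
  after f': (1 3)
  after g: (1 2 5 3 4)
  after r': (1 3 4 5 2)
  after r': (1 2 5 3 4)

r' f' g r' r'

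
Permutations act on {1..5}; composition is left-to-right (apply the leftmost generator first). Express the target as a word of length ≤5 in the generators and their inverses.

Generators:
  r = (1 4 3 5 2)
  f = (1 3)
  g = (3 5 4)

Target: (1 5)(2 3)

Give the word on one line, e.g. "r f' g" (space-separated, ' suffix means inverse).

  after g: (3 5 4)
  after g: (3 4 5)
  after r': (1 2 5 4 3)
  after r': (1 5)(2 3)

g g r' r'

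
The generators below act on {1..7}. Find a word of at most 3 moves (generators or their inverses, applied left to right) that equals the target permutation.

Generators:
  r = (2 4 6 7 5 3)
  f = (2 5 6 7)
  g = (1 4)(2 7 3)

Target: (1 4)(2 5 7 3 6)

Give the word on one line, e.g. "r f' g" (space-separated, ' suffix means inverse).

  after g: (1 4)(2 7 3)
  after f: (1 4)(3 5 6 7)
  after f: (1 4)(2 5 7 3 6)

g f f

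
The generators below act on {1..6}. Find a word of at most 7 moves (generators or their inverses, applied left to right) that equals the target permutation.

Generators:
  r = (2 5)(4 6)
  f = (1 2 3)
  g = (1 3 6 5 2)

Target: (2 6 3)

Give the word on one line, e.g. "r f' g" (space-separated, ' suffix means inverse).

  after f': (1 3 2)
  after g: (1 6 5 2 3)
  after f': (1 6 5)
  after g': (1 3)(2 5)
  after g': (2 6 3)

f' g f' g' g'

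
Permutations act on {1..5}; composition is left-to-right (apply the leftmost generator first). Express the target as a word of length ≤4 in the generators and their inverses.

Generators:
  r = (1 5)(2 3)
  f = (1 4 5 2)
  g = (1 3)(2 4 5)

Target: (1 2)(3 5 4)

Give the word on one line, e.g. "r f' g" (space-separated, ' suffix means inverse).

g' r'

  after g': (1 3)(2 5 4)
  after r': (1 2)(3 5 4)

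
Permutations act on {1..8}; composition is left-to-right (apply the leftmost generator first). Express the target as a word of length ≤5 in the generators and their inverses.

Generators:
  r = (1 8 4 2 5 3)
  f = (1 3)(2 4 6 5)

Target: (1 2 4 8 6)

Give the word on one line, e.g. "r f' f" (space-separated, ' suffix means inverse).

f r f' r' f

  after f: (1 3)(2 4 6 5)
  after r: (3 8 4 6)
  after f': (1 3 8 2 5 6)
  after r': (1 5 6 3)(4 8)
  after f: (1 2 4 8 6)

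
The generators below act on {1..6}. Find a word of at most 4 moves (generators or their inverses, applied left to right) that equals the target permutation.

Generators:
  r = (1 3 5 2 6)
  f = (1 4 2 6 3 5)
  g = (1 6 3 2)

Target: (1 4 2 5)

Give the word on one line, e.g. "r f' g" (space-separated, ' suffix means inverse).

f g' g' r'

  after f: (1 4 2 6 3 5)
  after g': (1 4 3 5 2)
  after g': (1 4 6)(3 5)
  after r': (1 4 2 5)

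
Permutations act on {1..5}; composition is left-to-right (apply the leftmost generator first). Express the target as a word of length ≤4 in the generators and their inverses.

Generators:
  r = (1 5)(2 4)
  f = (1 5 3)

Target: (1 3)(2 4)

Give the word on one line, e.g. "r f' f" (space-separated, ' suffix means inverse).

f' r'

  after f': (1 3 5)
  after r': (1 3)(2 4)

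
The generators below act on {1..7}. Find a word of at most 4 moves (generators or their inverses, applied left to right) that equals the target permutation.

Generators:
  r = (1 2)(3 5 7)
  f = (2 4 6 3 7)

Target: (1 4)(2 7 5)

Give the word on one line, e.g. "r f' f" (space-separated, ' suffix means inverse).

  after f': (2 7 3 6 4)
  after r: (1 2 3 6 4)(5 7)
  after f: (1 4)(2 7 5)

f' r f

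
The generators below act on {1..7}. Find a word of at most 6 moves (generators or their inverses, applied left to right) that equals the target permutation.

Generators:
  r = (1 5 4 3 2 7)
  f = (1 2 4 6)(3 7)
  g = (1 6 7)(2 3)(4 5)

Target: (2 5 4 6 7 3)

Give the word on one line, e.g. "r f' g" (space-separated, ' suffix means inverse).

g' g' g' r' g

  after g': (1 7 6)(2 3)(4 5)
  after g': (1 6 7)
  after g': (2 3)(4 5)
  after r': (1 7 2 4)
  after g: (2 5 4 6 7 3)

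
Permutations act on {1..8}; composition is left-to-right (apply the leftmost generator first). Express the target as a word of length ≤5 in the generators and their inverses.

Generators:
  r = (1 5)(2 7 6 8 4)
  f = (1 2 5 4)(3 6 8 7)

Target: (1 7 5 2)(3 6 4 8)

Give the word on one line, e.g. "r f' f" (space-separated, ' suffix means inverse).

  after r': (1 5)(2 4 8 6 7)
  after f: (1 4 7 5 2)(3 6)
  after f: (3 8 7 4)
  after f: (1 2 5 4 6 8 3 7)
  after r: (1 7 5 2)(3 6 4 8)

r' f f f r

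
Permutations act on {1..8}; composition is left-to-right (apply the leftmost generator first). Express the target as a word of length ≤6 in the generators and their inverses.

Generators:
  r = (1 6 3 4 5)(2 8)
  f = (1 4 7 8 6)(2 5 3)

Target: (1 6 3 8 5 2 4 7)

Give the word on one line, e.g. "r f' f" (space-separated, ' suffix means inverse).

r r r f' f'

  after r: (1 6 3 4 5)(2 8)
  after r: (1 3 5 6 4)
  after r: (1 4 6 5 3)(2 8)
  after f': (2 7 4 8 3 6)
  after f': (1 6 3 8 5 2 4 7)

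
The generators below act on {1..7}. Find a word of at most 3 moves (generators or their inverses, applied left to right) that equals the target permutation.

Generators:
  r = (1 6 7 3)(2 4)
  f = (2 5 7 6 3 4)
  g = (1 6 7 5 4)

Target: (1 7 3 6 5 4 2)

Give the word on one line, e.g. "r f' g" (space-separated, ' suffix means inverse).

  after r: (1 6 7 3)(2 4)
  after g: (1 7 3 6 5 4 2)

r g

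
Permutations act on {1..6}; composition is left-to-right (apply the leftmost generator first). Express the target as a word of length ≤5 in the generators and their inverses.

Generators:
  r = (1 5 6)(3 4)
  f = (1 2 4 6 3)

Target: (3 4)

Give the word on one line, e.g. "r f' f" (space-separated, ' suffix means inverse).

r r r

  after r: (1 5 6)(3 4)
  after r: (1 6 5)
  after r: (3 4)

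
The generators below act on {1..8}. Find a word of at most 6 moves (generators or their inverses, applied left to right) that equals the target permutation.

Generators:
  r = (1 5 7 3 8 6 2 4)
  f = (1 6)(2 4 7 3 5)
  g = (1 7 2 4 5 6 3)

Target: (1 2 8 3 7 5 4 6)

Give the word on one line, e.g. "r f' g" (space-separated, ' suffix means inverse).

g' f f g r'

  after g': (1 3 6 5 4 2 7)
  after f: (1 5 7 6 2 3)
  after f: (1 2 5 3 6 4 7)
  after g: (1 4 2 6 5)
  after r': (1 2 8 3 7 5 4 6)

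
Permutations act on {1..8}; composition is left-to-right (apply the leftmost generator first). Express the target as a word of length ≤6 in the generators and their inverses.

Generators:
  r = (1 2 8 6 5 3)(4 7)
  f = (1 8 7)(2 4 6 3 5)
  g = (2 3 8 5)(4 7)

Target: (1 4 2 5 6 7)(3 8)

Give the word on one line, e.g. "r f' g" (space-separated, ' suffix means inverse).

f' g' g' r'

  after f': (1 7 8)(2 5 3 6 4)
  after g': (1 4 5 2 8)(3 6 7)
  after g': (1 7 2 3 6 4 8)
  after r': (1 4 2 5 6 7)(3 8)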